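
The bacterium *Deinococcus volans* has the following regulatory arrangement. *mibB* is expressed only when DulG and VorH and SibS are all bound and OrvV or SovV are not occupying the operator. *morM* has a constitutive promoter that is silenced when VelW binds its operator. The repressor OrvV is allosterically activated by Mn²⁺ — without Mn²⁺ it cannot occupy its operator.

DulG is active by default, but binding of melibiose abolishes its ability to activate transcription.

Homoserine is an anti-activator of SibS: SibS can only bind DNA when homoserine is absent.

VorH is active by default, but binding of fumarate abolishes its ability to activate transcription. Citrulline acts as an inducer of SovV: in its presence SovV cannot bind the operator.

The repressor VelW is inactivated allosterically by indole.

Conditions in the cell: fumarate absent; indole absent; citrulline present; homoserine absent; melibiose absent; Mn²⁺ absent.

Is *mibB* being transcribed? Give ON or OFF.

ON

Melibiose is absent, so DulG is active.
Mn²⁺ is absent, so OrvV is inactive.
Fumarate is absent, so VorH is active.
Citrulline is present, so SovV is inactive.
Homoserine is absent, so SibS is active.
No repressor is bound and DulG and VorH and SibS are active, so *mibB* is transcribed.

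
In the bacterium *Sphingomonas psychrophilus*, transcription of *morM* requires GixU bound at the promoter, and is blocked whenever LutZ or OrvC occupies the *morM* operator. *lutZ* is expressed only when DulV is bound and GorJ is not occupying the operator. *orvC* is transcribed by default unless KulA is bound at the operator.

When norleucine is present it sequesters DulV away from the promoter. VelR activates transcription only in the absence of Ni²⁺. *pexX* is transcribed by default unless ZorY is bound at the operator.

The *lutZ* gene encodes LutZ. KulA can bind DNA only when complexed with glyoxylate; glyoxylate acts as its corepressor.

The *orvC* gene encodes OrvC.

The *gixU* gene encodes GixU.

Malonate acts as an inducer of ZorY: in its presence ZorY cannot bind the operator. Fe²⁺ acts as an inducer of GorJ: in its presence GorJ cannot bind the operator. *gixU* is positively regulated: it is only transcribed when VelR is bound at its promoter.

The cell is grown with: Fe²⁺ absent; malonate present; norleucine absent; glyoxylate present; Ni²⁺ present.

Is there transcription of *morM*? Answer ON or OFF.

OFF

Ni²⁺ is present, so VelR is inactive.
Required activator VelR is absent, so *gixU* is not transcribed.
So GixU is not produced.
Norleucine is absent, so DulV is active.
Fe²⁺ is absent, so GorJ is active.
With repressor GorJ bound, *lutZ* is not transcribed.
So LutZ is not produced.
Glyoxylate is present, so KulA is active.
With repressor KulA bound, *orvC* is not transcribed.
So OrvC is not produced.
Required activator GixU is absent, so *morM* is not transcribed.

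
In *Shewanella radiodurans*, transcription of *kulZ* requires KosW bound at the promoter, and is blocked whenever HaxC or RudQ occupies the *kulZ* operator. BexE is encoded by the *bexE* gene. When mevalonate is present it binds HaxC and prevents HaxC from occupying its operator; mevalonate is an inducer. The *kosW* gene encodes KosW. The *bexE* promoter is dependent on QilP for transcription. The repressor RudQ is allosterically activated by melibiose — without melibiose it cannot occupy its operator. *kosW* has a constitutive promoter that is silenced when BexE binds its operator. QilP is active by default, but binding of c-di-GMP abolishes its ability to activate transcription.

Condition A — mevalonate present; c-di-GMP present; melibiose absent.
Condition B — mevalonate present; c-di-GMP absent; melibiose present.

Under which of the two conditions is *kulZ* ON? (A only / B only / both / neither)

A only

Condition A:
Mevalonate is present, so HaxC is inactive.
c-di-GMP is present, so QilP is inactive.
Required activator QilP is absent, so *bexE* is not transcribed.
So BexE is not produced.
With no repressor bound, *kosW* is transcribed.
So KosW is produced and active.
Melibiose is absent, so RudQ is inactive.
No repressor is bound and KosW is active, so *kulZ* is transcribed.
→ *kulZ* is ON in A.
Condition B:
Mevalonate is present, so HaxC is inactive.
c-di-GMP is absent, so QilP is active.
No repressor is bound and QilP is active, so *bexE* is transcribed.
So BexE is produced and active.
With repressor BexE bound, *kosW* is not transcribed.
So KosW is not produced.
Melibiose is present, so RudQ is active.
With repressor RudQ bound, *kulZ* is not transcribed.
→ *kulZ* is OFF in B.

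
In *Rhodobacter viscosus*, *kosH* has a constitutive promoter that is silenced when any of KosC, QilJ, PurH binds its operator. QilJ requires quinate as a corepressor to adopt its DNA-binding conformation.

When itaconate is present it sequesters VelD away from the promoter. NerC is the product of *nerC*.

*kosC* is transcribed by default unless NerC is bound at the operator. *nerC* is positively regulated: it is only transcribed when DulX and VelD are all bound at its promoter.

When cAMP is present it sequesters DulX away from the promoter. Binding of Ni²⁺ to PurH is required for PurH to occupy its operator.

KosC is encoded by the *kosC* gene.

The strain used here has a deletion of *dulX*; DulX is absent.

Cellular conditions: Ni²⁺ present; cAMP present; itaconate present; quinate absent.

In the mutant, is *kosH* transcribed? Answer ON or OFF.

OFF

DulX is non-functional in this strain, so it has no effect.
Itaconate is present, so VelD is inactive.
Required activator DulX is absent, so *nerC* is not transcribed.
So NerC is not produced.
With no repressor bound, *kosC* is transcribed.
So KosC is produced and active.
Quinate is absent, so QilJ is inactive.
Ni²⁺ is present, so PurH is active.
With repressor KosC bound, *kosH* is not transcribed.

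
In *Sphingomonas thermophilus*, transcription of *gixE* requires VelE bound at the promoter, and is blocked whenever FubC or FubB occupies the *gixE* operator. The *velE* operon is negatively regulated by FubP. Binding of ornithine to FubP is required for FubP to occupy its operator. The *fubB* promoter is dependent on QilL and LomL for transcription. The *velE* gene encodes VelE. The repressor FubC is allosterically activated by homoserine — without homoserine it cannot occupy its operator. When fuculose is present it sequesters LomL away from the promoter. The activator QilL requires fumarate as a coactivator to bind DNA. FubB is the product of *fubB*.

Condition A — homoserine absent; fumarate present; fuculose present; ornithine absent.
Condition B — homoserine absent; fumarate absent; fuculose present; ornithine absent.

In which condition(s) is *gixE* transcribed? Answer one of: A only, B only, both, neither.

Condition A:
Homoserine is absent, so FubC is inactive.
Fumarate is present, so QilL is active.
Fuculose is present, so LomL is inactive.
Required activator LomL is absent, so *fubB* is not transcribed.
So FubB is not produced.
Ornithine is absent, so FubP is inactive.
With no repressor bound, *velE* is transcribed.
So VelE is produced and active.
No repressor is bound and VelE is active, so *gixE* is transcribed.
→ *gixE* is ON in A.
Condition B:
Homoserine is absent, so FubC is inactive.
Fumarate is absent, so QilL is inactive.
Fuculose is present, so LomL is inactive.
Required activator QilL is absent, so *fubB* is not transcribed.
So FubB is not produced.
Ornithine is absent, so FubP is inactive.
With no repressor bound, *velE* is transcribed.
So VelE is produced and active.
No repressor is bound and VelE is active, so *gixE* is transcribed.
→ *gixE* is ON in B.

both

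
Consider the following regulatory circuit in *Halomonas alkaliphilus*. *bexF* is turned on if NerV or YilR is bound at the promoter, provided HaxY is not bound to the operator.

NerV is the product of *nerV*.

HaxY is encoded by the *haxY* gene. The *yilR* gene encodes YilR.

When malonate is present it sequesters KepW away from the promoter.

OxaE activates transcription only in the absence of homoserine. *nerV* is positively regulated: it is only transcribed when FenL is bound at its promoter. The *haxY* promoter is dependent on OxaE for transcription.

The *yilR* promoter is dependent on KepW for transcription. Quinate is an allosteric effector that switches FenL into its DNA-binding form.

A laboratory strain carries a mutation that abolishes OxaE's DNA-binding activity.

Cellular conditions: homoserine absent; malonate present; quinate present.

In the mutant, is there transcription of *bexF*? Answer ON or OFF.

ON

Quinate is present, so FenL is active.
No repressor is bound and FenL is active, so *nerV* is transcribed.
So NerV is produced and active.
Malonate is present, so KepW is inactive.
Required activator KepW is absent, so *yilR* is not transcribed.
So YilR is not produced.
OxaE is non-functional in this strain, so it has no effect.
Required activator OxaE is absent, so *haxY* is not transcribed.
So HaxY is not produced.
Activator NerV is present, so *bexF* is transcribed.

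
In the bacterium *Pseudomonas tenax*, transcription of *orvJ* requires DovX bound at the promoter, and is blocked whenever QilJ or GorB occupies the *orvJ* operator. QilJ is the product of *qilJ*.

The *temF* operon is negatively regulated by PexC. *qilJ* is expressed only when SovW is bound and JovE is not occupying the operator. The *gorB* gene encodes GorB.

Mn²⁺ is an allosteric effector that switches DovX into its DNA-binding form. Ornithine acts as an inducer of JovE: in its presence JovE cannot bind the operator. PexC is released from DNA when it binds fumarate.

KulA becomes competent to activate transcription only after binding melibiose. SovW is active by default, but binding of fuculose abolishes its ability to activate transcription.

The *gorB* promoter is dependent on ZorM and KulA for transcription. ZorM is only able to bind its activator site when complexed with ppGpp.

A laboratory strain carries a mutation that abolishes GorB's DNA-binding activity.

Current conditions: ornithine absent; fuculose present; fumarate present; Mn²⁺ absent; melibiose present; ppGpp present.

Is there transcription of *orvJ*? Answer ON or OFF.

OFF

Fuculose is present, so SovW is inactive.
Ornithine is absent, so JovE is active.
With repressor JovE bound, *qilJ* is not transcribed.
So QilJ is not produced.
GorB is non-functional in this strain, so it has no effect.
Mn²⁺ is absent, so DovX is inactive.
Required activator DovX is absent, so *orvJ* is not transcribed.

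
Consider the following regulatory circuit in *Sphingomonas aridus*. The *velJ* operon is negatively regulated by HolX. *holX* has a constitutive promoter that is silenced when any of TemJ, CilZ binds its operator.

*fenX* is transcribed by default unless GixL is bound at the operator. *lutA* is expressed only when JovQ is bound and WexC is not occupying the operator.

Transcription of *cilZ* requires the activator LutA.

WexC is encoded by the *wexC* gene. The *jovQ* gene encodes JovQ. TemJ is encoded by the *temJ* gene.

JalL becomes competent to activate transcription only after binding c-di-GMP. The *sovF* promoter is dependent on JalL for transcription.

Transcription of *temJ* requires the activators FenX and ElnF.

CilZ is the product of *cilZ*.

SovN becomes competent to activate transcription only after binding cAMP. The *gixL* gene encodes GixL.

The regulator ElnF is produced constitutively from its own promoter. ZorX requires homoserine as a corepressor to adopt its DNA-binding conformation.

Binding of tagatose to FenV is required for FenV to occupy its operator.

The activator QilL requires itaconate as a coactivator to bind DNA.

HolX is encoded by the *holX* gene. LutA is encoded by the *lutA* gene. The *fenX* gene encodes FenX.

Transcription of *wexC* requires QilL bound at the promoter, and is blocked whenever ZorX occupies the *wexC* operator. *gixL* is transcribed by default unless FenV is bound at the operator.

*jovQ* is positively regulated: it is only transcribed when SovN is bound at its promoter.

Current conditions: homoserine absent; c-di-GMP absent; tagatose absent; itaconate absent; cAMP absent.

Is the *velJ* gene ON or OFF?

Tagatose is absent, so FenV is inactive.
With no repressor bound, *gixL* is transcribed.
So GixL is produced and active.
With repressor GixL bound, *fenX* is not transcribed.
So FenX is not produced.
ElnF is produced constitutively and is active.
Required activator FenX is absent, so *temJ* is not transcribed.
So TemJ is not produced.
Itaconate is absent, so QilL is inactive.
Homoserine is absent, so ZorX is inactive.
Required activator QilL is absent, so *wexC* is not transcribed.
So WexC is not produced.
cAMP is absent, so SovN is inactive.
Required activator SovN is absent, so *jovQ* is not transcribed.
So JovQ is not produced.
Required activator JovQ is absent, so *lutA* is not transcribed.
So LutA is not produced.
Required activator LutA is absent, so *cilZ* is not transcribed.
So CilZ is not produced.
With no repressor bound, *holX* is transcribed.
So HolX is produced and active.
With repressor HolX bound, *velJ* is not transcribed.

OFF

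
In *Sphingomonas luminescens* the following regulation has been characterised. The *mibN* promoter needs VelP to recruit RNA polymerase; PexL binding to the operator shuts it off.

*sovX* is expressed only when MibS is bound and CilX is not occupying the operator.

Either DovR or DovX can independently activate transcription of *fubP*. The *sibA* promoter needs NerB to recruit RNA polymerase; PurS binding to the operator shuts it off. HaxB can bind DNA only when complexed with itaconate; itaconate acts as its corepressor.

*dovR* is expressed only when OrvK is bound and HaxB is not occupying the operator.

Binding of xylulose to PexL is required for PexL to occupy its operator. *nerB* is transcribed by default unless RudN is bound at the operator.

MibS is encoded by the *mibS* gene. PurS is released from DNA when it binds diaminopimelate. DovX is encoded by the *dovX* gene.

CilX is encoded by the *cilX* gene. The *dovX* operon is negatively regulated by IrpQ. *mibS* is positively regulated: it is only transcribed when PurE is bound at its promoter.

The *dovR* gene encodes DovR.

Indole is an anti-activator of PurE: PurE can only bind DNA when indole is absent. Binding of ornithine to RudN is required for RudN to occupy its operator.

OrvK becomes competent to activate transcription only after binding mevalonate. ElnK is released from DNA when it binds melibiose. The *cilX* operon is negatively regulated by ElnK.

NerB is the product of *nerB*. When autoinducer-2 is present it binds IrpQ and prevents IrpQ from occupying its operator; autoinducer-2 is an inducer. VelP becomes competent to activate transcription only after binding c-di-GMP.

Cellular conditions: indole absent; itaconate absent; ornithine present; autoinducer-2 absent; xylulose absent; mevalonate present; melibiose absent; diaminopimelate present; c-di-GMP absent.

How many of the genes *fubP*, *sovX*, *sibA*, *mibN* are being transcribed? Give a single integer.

2

Mevalonate is present, so OrvK is active.
Itaconate is absent, so HaxB is inactive.
No repressor is bound and OrvK is active, so *dovR* is transcribed.
So DovR is produced and active.
Autoinducer-2 is absent, so IrpQ is active.
With repressor IrpQ bound, *dovX* is not transcribed.
So DovX is not produced.
Activator DovR is present, so *fubP* is transcribed.
→ *fubP* is ON.
Indole is absent, so PurE is active.
No repressor is bound and PurE is active, so *mibS* is transcribed.
So MibS is produced and active.
Melibiose is absent, so ElnK is active.
With repressor ElnK bound, *cilX* is not transcribed.
So CilX is not produced.
No repressor is bound and MibS is active, so *sovX* is transcribed.
→ *sovX* is ON.
Diaminopimelate is present, so PurS is inactive.
Ornithine is present, so RudN is active.
With repressor RudN bound, *nerB* is not transcribed.
So NerB is not produced.
Required activator NerB is absent, so *sibA* is not transcribed.
→ *sibA* is OFF.
c-di-GMP is absent, so VelP is inactive.
Xylulose is absent, so PexL is inactive.
Required activator VelP is absent, so *mibN* is not transcribed.
→ *mibN* is OFF.
2 of the 4 genes are transcribed.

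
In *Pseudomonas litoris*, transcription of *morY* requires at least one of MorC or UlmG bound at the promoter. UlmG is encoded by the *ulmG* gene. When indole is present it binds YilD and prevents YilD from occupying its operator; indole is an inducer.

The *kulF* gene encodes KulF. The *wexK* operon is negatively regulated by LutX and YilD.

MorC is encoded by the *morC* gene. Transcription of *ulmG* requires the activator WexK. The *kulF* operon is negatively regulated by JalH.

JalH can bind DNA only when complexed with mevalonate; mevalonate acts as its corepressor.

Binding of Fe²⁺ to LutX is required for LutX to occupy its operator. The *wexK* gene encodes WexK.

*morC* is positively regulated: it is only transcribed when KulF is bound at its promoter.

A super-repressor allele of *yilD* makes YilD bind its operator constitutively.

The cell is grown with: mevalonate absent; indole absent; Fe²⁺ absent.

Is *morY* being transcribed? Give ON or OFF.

Mevalonate is absent, so JalH is inactive.
With no repressor bound, *kulF* is transcribed.
So KulF is produced and active.
No repressor is bound and KulF is active, so *morC* is transcribed.
So MorC is produced and active.
Fe²⁺ is absent, so LutX is inactive.
YilD is constitutively active in this strain.
With repressor YilD bound, *wexK* is not transcribed.
So WexK is not produced.
Required activator WexK is absent, so *ulmG* is not transcribed.
So UlmG is not produced.
Activator MorC is present, so *morY* is transcribed.

ON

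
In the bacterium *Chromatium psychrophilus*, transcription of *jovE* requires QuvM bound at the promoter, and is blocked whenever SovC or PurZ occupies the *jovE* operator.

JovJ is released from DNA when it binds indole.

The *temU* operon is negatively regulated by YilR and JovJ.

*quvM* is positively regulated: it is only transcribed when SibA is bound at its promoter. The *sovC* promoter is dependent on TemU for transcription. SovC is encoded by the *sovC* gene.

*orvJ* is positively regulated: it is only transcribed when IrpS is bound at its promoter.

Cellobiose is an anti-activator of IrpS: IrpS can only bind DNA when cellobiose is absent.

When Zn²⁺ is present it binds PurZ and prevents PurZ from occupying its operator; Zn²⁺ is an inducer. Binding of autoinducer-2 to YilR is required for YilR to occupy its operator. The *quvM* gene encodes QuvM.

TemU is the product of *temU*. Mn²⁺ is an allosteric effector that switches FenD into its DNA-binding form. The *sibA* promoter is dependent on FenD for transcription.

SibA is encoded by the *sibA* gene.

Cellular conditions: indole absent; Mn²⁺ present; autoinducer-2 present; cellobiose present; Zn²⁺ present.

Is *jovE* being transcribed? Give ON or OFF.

ON

Autoinducer-2 is present, so YilR is active.
Indole is absent, so JovJ is active.
With repressor YilR bound, *temU* is not transcribed.
So TemU is not produced.
Required activator TemU is absent, so *sovC* is not transcribed.
So SovC is not produced.
Mn²⁺ is present, so FenD is active.
No repressor is bound and FenD is active, so *sibA* is transcribed.
So SibA is produced and active.
No repressor is bound and SibA is active, so *quvM* is transcribed.
So QuvM is produced and active.
Zn²⁺ is present, so PurZ is inactive.
No repressor is bound and QuvM is active, so *jovE* is transcribed.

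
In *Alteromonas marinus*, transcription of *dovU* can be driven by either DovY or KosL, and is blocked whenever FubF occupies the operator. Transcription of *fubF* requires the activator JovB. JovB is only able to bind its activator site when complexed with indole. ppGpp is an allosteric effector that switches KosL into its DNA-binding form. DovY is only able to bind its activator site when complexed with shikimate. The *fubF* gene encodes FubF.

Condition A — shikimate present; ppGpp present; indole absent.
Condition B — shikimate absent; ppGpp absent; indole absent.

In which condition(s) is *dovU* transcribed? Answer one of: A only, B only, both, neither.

A only

Condition A:
Shikimate is present, so DovY is active.
ppGpp is present, so KosL is active.
Indole is absent, so JovB is inactive.
Required activator JovB is absent, so *fubF* is not transcribed.
So FubF is not produced.
Activator DovY is present, so *dovU* is transcribed.
→ *dovU* is ON in A.
Condition B:
Shikimate is absent, so DovY is inactive.
ppGpp is absent, so KosL is inactive.
Indole is absent, so JovB is inactive.
Required activator JovB is absent, so *fubF* is not transcribed.
So FubF is not produced.
No activator is available at the *dovU* promoter, so *dovU* is not transcribed.
→ *dovU* is OFF in B.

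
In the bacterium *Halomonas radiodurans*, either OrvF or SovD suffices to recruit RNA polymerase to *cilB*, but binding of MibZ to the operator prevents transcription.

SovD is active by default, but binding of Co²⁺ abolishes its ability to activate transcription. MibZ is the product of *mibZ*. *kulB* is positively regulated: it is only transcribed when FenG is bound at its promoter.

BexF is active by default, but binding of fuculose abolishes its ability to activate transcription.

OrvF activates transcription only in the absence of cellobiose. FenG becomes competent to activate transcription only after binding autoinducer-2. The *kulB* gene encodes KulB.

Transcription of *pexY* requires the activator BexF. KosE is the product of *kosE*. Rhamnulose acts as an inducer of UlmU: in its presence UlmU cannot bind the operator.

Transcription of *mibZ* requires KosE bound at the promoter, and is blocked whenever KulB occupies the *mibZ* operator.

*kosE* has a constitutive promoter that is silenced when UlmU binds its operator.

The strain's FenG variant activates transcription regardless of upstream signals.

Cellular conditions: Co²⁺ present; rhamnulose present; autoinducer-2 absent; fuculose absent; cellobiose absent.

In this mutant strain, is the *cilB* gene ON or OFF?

ON

FenG is constitutively active in this strain.
No repressor is bound and FenG is active, so *kulB* is transcribed.
So KulB is produced and active.
Rhamnulose is present, so UlmU is inactive.
With no repressor bound, *kosE* is transcribed.
So KosE is produced and active.
With repressor KulB bound, *mibZ* is not transcribed.
So MibZ is not produced.
Cellobiose is absent, so OrvF is active.
Co²⁺ is present, so SovD is inactive.
Activator OrvF is present, so *cilB* is transcribed.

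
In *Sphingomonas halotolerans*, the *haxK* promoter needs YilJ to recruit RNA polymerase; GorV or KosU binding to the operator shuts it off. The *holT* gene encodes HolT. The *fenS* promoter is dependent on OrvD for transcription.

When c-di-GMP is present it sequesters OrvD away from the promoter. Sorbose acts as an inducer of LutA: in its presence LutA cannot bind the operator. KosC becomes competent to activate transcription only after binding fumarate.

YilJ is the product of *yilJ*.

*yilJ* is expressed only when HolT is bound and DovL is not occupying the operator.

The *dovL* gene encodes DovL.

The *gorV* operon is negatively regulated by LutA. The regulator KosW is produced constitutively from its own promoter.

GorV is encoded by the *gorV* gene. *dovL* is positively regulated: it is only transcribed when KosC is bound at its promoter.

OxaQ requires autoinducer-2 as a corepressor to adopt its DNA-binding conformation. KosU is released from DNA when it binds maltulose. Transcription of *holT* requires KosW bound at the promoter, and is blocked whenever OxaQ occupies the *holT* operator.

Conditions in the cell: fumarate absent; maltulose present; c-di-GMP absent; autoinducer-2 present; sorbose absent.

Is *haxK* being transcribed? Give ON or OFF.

OFF

Fumarate is absent, so KosC is inactive.
Required activator KosC is absent, so *dovL* is not transcribed.
So DovL is not produced.
Autoinducer-2 is present, so OxaQ is active.
KosW is produced constitutively and is active.
With repressor OxaQ bound, *holT* is not transcribed.
So HolT is not produced.
Required activator HolT is absent, so *yilJ* is not transcribed.
So YilJ is not produced.
Sorbose is absent, so LutA is active.
With repressor LutA bound, *gorV* is not transcribed.
So GorV is not produced.
Maltulose is present, so KosU is inactive.
Required activator YilJ is absent, so *haxK* is not transcribed.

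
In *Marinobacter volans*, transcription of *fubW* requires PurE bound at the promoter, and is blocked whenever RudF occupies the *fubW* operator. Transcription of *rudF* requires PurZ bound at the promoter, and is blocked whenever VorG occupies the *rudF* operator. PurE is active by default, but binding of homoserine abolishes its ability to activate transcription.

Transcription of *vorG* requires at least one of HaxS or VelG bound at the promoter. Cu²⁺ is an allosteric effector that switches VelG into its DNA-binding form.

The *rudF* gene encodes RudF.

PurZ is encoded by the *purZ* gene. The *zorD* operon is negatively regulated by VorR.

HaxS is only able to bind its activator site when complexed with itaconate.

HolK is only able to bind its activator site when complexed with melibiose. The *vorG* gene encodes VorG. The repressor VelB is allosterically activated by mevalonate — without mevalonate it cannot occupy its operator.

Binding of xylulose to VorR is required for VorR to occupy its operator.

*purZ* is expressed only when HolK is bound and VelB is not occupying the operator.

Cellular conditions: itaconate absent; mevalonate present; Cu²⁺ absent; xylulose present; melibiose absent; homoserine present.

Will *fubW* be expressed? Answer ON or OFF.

OFF

Itaconate is absent, so HaxS is inactive.
Cu²⁺ is absent, so VelG is inactive.
No activator is available at the *vorG* promoter, so *vorG* is not transcribed.
So VorG is not produced.
Melibiose is absent, so HolK is inactive.
Mevalonate is present, so VelB is active.
With repressor VelB bound, *purZ* is not transcribed.
So PurZ is not produced.
Required activator PurZ is absent, so *rudF* is not transcribed.
So RudF is not produced.
Homoserine is present, so PurE is inactive.
Required activator PurE is absent, so *fubW* is not transcribed.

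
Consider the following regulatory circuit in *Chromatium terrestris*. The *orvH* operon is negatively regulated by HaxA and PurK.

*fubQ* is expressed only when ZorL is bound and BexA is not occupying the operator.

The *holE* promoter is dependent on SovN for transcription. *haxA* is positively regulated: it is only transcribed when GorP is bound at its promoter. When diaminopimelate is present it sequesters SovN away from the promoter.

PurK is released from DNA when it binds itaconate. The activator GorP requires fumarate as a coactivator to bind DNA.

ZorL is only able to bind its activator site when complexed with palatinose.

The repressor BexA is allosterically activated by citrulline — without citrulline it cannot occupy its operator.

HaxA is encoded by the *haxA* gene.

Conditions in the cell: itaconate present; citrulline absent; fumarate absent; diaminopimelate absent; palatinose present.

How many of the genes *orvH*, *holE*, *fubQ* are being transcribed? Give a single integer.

3

Fumarate is absent, so GorP is inactive.
Required activator GorP is absent, so *haxA* is not transcribed.
So HaxA is not produced.
Itaconate is present, so PurK is inactive.
With no repressor bound, *orvH* is transcribed.
→ *orvH* is ON.
Diaminopimelate is absent, so SovN is active.
No repressor is bound and SovN is active, so *holE* is transcribed.
→ *holE* is ON.
Citrulline is absent, so BexA is inactive.
Palatinose is present, so ZorL is active.
No repressor is bound and ZorL is active, so *fubQ* is transcribed.
→ *fubQ* is ON.
3 of the 3 genes are transcribed.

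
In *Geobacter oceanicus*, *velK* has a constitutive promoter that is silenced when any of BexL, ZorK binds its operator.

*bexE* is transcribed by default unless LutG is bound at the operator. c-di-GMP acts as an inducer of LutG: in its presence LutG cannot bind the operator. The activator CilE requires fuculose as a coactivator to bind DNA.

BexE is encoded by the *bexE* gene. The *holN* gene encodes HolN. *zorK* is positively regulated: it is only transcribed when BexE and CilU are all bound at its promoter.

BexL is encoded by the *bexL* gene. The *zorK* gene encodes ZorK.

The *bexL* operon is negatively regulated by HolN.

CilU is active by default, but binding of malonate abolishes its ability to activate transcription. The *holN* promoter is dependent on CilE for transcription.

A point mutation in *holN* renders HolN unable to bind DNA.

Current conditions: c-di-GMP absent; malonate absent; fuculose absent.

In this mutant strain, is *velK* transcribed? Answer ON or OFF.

OFF

HolN is non-functional in this strain, so it has no effect.
With no repressor bound, *bexL* is transcribed.
So BexL is produced and active.
c-di-GMP is absent, so LutG is active.
With repressor LutG bound, *bexE* is not transcribed.
So BexE is not produced.
Malonate is absent, so CilU is active.
Required activator BexE is absent, so *zorK* is not transcribed.
So ZorK is not produced.
With repressor BexL bound, *velK* is not transcribed.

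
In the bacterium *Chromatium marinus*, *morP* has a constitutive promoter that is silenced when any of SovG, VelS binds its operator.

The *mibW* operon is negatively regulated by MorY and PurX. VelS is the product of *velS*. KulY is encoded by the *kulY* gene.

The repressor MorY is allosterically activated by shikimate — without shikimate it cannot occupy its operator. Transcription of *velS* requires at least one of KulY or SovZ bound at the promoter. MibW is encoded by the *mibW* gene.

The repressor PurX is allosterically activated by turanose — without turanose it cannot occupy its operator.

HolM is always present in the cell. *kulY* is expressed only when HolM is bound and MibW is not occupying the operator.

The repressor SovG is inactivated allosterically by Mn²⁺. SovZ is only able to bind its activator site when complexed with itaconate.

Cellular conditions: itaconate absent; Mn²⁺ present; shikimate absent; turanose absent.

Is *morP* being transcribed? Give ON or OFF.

Mn²⁺ is present, so SovG is inactive.
HolM is produced constitutively and is active.
Shikimate is absent, so MorY is inactive.
Turanose is absent, so PurX is inactive.
With no repressor bound, *mibW* is transcribed.
So MibW is produced and active.
With repressor MibW bound, *kulY* is not transcribed.
So KulY is not produced.
Itaconate is absent, so SovZ is inactive.
No activator is available at the *velS* promoter, so *velS* is not transcribed.
So VelS is not produced.
With no repressor bound, *morP* is transcribed.

ON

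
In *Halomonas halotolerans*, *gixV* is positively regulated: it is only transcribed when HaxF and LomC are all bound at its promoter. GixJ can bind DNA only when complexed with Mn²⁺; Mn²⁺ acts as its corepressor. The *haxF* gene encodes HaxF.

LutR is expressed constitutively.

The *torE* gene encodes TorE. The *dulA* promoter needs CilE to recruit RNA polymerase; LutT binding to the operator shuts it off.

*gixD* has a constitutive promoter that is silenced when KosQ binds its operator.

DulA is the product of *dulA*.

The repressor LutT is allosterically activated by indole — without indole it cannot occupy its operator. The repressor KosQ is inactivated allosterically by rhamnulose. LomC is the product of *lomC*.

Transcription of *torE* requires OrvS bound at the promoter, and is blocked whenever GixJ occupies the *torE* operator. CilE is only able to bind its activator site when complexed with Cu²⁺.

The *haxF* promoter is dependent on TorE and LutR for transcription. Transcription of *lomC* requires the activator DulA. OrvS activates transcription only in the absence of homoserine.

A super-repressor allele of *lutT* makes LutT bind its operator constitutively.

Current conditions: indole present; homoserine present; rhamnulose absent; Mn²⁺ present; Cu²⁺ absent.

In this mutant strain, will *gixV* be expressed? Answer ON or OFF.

Mn²⁺ is present, so GixJ is active.
Homoserine is present, so OrvS is inactive.
With repressor GixJ bound, *torE* is not transcribed.
So TorE is not produced.
LutR is produced constitutively and is active.
Required activator TorE is absent, so *haxF* is not transcribed.
So HaxF is not produced.
Cu²⁺ is absent, so CilE is inactive.
LutT is constitutively active in this strain.
With repressor LutT bound, *dulA* is not transcribed.
So DulA is not produced.
Required activator DulA is absent, so *lomC* is not transcribed.
So LomC is not produced.
Required activator HaxF is absent, so *gixV* is not transcribed.

OFF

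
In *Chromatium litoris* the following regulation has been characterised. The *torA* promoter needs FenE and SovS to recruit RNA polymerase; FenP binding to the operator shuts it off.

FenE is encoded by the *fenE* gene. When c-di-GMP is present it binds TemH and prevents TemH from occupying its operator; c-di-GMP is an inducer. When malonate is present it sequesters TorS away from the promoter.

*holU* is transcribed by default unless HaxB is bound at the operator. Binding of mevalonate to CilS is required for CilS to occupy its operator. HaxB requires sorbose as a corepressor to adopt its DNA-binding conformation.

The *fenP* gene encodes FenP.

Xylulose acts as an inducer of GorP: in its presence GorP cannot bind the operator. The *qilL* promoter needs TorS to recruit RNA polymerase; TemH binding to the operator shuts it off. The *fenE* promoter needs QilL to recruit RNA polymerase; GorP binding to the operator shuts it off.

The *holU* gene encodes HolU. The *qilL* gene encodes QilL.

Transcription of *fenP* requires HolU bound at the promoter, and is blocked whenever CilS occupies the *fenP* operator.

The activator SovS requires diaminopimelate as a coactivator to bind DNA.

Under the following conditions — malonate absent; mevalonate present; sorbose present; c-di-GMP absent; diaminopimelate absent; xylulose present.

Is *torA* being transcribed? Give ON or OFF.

Malonate is absent, so TorS is active.
c-di-GMP is absent, so TemH is active.
With repressor TemH bound, *qilL* is not transcribed.
So QilL is not produced.
Xylulose is present, so GorP is inactive.
Required activator QilL is absent, so *fenE* is not transcribed.
So FenE is not produced.
Diaminopimelate is absent, so SovS is inactive.
Sorbose is present, so HaxB is active.
With repressor HaxB bound, *holU* is not transcribed.
So HolU is not produced.
Mevalonate is present, so CilS is active.
With repressor CilS bound, *fenP* is not transcribed.
So FenP is not produced.
Required activator FenE is absent, so *torA* is not transcribed.

OFF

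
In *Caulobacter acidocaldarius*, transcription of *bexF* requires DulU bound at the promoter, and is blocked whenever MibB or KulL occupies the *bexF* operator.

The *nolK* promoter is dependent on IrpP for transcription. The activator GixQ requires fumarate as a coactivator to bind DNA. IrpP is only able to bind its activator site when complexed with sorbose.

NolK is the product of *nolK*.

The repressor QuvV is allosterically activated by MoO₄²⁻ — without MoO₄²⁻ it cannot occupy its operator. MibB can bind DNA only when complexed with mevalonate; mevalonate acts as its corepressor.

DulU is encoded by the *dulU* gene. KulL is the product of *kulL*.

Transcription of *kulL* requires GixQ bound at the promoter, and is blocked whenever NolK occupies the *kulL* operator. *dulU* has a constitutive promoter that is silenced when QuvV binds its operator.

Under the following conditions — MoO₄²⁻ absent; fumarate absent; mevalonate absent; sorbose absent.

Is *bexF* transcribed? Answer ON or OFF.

ON

Mevalonate is absent, so MibB is inactive.
MoO₄²⁻ is absent, so QuvV is inactive.
With no repressor bound, *dulU* is transcribed.
So DulU is produced and active.
Fumarate is absent, so GixQ is inactive.
Sorbose is absent, so IrpP is inactive.
Required activator IrpP is absent, so *nolK* is not transcribed.
So NolK is not produced.
Required activator GixQ is absent, so *kulL* is not transcribed.
So KulL is not produced.
No repressor is bound and DulU is active, so *bexF* is transcribed.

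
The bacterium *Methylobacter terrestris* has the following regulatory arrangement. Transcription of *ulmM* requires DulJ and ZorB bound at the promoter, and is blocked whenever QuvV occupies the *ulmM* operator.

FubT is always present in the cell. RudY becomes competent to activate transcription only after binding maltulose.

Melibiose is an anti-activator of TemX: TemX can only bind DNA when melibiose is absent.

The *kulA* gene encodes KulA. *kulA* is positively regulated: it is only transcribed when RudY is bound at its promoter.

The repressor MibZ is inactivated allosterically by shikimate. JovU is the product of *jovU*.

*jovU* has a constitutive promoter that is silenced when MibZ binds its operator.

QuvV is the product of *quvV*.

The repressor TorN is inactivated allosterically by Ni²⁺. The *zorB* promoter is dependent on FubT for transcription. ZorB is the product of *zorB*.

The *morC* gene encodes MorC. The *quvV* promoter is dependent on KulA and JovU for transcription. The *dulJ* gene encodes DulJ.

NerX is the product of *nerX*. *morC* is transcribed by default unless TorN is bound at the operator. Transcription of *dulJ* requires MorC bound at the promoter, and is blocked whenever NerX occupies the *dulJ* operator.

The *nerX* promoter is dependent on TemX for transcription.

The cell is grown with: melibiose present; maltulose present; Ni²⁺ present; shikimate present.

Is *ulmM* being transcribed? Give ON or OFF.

OFF

Maltulose is present, so RudY is active.
No repressor is bound and RudY is active, so *kulA* is transcribed.
So KulA is produced and active.
Shikimate is present, so MibZ is inactive.
With no repressor bound, *jovU* is transcribed.
So JovU is produced and active.
No repressor is bound and KulA and JovU are active, so *quvV* is transcribed.
So QuvV is produced and active.
Melibiose is present, so TemX is inactive.
Required activator TemX is absent, so *nerX* is not transcribed.
So NerX is not produced.
Ni²⁺ is present, so TorN is inactive.
With no repressor bound, *morC* is transcribed.
So MorC is produced and active.
No repressor is bound and MorC is active, so *dulJ* is transcribed.
So DulJ is produced and active.
FubT is produced constitutively and is active.
No repressor is bound and FubT is active, so *zorB* is transcribed.
So ZorB is produced and active.
With repressor QuvV bound, *ulmM* is not transcribed.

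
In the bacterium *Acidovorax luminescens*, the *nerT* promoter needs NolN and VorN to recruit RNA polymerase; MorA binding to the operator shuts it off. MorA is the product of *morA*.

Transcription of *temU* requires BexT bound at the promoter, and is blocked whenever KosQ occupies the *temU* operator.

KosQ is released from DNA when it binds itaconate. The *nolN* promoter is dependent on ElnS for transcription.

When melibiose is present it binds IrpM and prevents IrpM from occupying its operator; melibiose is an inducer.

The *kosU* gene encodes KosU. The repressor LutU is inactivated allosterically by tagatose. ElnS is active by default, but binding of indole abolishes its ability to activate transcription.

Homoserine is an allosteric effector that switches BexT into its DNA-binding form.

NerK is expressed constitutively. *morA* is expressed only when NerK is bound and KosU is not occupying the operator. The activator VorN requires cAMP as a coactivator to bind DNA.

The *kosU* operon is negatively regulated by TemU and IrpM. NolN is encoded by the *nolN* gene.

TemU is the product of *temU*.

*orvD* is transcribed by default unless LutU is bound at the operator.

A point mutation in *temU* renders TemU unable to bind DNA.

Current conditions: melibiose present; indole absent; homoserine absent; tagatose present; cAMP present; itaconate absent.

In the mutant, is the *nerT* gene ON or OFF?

Indole is absent, so ElnS is active.
No repressor is bound and ElnS is active, so *nolN* is transcribed.
So NolN is produced and active.
cAMP is present, so VorN is active.
NerK is produced constitutively and is active.
TemU is non-functional in this strain, so it has no effect.
Melibiose is present, so IrpM is inactive.
With no repressor bound, *kosU* is transcribed.
So KosU is produced and active.
With repressor KosU bound, *morA* is not transcribed.
So MorA is not produced.
No repressor is bound and NolN and VorN are active, so *nerT* is transcribed.

ON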